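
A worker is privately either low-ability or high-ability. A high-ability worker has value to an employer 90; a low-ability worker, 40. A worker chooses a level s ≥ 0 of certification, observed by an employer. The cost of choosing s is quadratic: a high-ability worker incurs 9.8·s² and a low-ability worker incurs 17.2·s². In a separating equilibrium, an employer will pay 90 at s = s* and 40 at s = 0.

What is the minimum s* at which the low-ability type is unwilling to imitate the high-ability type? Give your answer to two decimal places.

1.70

The low-ability type at s = 0 receives 40; imitating at s* yields 90 − 17.2·s*².
Indifference: 40 = 90 − 17.2·s*², so s*² = (90 − 40) / 17.2 ≈ 2.9070.
s* = √2.9070 ≈ 1.70.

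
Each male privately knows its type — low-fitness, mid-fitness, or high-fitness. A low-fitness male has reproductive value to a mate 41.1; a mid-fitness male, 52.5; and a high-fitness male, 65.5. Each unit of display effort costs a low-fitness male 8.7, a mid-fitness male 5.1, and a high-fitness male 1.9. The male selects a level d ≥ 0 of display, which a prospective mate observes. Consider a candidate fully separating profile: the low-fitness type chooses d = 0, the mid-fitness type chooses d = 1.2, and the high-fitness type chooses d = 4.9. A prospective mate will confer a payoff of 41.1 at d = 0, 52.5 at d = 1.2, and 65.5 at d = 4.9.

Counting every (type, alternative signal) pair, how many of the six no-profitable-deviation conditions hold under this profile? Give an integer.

5

High-fitness (own payoff 65.5 − 1.9×4.9 = 56.19): to d=0 gives 41.1 → no gain ✓; to d=1.2 gives 52.5 − 1.9×1.2 = 50.22 → no gain ✓.
Low-fitness (own payoff 41.1): to d=1.2 gives 52.5 − 8.7×1.2 = 42.06 → profitable ✗; to d=4.9 gives 65.5 − 8.7×4.9 = 22.87 → no gain ✓.
Mid-fitness (own payoff 52.5 − 5.1×1.2 = 46.38): to d=0 gives 41.1 → no gain ✓; to d=4.9 gives 65.5 − 5.1×4.9 = 40.51 → no gain ✓.
5 of the 6 constraints hold; not an equilibrium.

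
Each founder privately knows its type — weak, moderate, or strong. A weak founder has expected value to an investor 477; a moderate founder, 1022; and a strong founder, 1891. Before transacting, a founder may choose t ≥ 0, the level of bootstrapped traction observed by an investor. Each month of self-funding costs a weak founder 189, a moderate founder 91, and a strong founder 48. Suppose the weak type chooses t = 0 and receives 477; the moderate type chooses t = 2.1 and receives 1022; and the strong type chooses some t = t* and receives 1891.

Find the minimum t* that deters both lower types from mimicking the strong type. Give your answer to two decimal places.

Moderate type (on-path payoff 1022 − 91×2.1 = 830.9) won't mimic when 830.9 ≥ 1891 − 91·t*, i.e. t* ≥ 11.65.
Weak type (on-path payoff 477) won't mimic when 477 ≥ 1891 − 189·t*, i.e. t* ≥ 7.48.
Both must hold, so t* = max(7.48, 11.65) = 11.65. The moderate type's constraint binds.

11.65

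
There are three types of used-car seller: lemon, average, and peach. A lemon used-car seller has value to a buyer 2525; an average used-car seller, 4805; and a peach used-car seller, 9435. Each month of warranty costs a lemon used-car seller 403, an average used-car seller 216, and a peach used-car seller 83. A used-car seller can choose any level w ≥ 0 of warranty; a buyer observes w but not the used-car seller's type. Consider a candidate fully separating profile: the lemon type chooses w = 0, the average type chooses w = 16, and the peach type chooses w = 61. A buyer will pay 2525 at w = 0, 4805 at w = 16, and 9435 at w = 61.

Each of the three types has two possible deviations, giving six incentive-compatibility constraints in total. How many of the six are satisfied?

5

Peach (own payoff 9435 − 83×61 = 4372): to w=0 gives 2525 → no gain ✓; to w=16 gives 4805 − 83×16 = 3477 → no gain ✓.
Average (own payoff 4805 − 216×16 = 1349): to w=0 gives 2525 → profitable ✗; to w=61 gives 9435 − 216×61 = -3741 → no gain ✓.
Lemon (own payoff 2525): to w=16 gives 4805 − 403×16 = -1643 → no gain ✓; to w=61 gives 9435 − 403×61 = -15148 → no gain ✓.
5 of the 6 constraints hold; not an equilibrium.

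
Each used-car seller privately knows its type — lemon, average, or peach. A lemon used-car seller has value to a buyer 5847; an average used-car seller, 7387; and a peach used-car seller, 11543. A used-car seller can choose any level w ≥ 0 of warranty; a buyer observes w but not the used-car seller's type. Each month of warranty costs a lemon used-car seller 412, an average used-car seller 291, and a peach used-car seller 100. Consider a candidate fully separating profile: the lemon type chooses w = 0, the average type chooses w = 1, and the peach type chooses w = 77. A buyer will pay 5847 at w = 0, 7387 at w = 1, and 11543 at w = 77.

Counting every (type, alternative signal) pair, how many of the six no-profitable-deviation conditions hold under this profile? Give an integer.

Peach (own payoff 11543 − 100×77 = 3843): to w=0 gives 5847 → profitable ✗; to w=1 gives 7387 − 100×1 = 7287 → profitable ✗.
Average (own payoff 7387 − 291×1 = 7096): to w=0 gives 5847 → no gain ✓; to w=77 gives 11543 − 291×77 = -10864 → no gain ✓.
Lemon (own payoff 5847): to w=1 gives 7387 − 412×1 = 6975 → profitable ✗; to w=77 gives 11543 − 412×77 = -20181 → no gain ✓.
3 of the 6 constraints hold; not an equilibrium.

3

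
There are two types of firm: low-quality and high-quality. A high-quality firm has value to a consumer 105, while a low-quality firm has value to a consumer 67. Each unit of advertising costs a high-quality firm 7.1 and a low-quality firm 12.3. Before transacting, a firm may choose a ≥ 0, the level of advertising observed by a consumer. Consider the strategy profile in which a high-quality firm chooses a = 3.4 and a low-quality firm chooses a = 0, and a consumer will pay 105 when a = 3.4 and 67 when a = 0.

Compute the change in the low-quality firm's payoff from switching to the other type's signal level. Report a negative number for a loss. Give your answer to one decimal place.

-3.8

Playing a = 0 the low-quality firm receives 67.
Deviating to a = 3.4 brings payment 105 at cost 12.3 × 3.4 = 41.82, netting 63.18.
Gain from deviating: 63.18 − 67 = -3.82, i.e. -3.8 to one decimal place.
The gain is negative, so the low-quality type's incentive-compatibility constraint is satisfied.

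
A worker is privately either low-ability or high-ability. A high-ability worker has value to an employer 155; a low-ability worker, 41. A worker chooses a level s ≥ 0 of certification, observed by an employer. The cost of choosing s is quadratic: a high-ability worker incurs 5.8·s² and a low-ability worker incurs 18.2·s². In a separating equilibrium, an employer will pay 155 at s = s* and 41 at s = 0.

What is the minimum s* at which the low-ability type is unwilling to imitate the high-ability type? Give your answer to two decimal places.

The low-ability type at s = 0 receives 41; imitating at s* yields 155 − 18.2·s*².
Indifference: 41 = 155 − 18.2·s*², so s*² = (155 − 41) / 18.2 ≈ 6.2637.
s* = √6.2637 ≈ 2.50.

2.50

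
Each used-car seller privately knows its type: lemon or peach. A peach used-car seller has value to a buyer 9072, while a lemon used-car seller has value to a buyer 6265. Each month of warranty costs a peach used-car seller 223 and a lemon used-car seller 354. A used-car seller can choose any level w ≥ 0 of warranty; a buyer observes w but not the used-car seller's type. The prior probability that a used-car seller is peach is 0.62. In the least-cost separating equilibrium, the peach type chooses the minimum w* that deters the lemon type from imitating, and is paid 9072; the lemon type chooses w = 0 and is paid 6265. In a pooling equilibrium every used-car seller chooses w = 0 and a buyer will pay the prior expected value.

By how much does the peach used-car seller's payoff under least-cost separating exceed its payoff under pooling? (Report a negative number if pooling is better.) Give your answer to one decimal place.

Least-cost separating signal: w* solves 6265 = 9072 − 354·w*, so w* = (9072 − 6265)/354 ≈ 7.9294.
Peach type's separating payoff: 9072 − 223 × w* = 9072 − 223 × (9072 − 6265)/354 = 9072 − 625961/354 ≈ 7303.749.
Pooling payoff: 0.62 × 9072 + 0.38 × 6265 = 8005.34.
Difference: 7303.749 − 8005.34 = -701.591, i.e. -701.6 to one decimal place.
The peach type would prefer the pooling outcome.

-701.6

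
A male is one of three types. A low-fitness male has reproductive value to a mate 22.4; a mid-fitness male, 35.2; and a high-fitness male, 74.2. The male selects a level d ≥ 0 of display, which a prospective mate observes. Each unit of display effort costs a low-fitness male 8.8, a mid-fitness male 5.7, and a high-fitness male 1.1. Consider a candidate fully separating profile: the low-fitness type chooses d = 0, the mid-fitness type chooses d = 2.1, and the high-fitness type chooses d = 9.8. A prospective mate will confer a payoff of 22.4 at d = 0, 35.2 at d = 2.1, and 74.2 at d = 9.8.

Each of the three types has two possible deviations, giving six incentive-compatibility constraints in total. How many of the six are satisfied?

6

Low-fitness (own payoff 22.4): to d=2.1 gives 35.2 − 8.8×2.1 = 16.72 → no gain ✓; to d=9.8 gives 74.2 − 8.8×9.8 = -12.04 → no gain ✓.
Mid-fitness (own payoff 35.2 − 5.7×2.1 = 23.23): to d=0 gives 22.4 → no gain ✓; to d=9.8 gives 74.2 − 5.7×9.8 = 18.34 → no gain ✓.
High-fitness (own payoff 74.2 − 1.1×9.8 = 63.42): to d=0 gives 22.4 → no gain ✓; to d=2.1 gives 35.2 − 1.1×2.1 = 32.89 → no gain ✓.
6 of the 6 constraints hold; this profile is a separating equilibrium.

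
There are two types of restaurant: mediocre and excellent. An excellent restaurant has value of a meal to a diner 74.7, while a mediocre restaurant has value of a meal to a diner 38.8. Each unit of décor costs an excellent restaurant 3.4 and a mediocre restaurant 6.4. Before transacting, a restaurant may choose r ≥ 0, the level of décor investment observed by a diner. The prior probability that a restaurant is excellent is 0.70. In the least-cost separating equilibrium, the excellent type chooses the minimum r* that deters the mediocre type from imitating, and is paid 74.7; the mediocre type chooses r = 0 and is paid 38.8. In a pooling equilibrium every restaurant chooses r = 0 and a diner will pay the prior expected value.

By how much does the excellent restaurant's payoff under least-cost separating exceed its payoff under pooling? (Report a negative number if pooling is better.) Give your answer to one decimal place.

Least-cost separating signal: r* solves 38.8 = 74.7 − 6.4·r*, so r* = (74.7 − 38.8)/6.4 ≈ 5.6094.
Excellent type's separating payoff: 74.7 − 3.4 × r* = 74.7 − 3.4 × (74.7 − 38.8)/6.4 = 74.7 − 122.06/6.4 ≈ 55.628.
Pooling payoff: 0.70 × 74.7 + 0.30 × 38.8 = 63.93.
Difference: 55.628 − 63.93 = -8.302, i.e. -8.3 to one decimal place.
The excellent type would prefer the pooling outcome.

-8.3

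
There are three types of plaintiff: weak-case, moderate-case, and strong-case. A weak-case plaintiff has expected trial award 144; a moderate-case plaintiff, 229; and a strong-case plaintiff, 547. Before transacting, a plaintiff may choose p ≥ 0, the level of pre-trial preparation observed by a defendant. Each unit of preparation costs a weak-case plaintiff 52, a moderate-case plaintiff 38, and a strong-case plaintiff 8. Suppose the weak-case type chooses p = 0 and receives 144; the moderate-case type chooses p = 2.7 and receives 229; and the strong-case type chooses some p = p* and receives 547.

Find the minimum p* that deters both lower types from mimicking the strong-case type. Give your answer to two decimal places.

11.07

Moderate-case type (on-path payoff 229 − 38×2.7 = 126.4) won't mimic when 126.4 ≥ 547 − 38·p*, i.e. p* ≥ 11.07.
Weak-case type (on-path payoff 144) won't mimic when 144 ≥ 547 − 52·p*, i.e. p* ≥ 7.75.
Both must hold, so p* = max(7.75, 11.07) = 11.07. The moderate-case type's constraint binds.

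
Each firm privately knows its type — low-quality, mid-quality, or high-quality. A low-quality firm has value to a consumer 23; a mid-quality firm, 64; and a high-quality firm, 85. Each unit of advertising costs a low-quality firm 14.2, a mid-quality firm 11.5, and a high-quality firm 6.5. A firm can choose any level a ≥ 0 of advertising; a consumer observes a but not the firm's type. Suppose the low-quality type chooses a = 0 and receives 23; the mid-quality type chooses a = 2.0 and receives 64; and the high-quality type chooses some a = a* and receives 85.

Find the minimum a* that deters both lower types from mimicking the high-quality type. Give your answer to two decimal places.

Low-quality type (on-path payoff 23) won't mimic when 23 ≥ 85 − 14.2·a*, i.e. a* ≥ 4.37.
Mid-quality type (on-path payoff 64 − 11.5×2.0 = 41) won't mimic when 41 ≥ 85 − 11.5·a*, i.e. a* ≥ 3.83.
Both must hold, so a* = max(4.37, 3.83) = 4.37. The low-quality type's constraint binds.

4.37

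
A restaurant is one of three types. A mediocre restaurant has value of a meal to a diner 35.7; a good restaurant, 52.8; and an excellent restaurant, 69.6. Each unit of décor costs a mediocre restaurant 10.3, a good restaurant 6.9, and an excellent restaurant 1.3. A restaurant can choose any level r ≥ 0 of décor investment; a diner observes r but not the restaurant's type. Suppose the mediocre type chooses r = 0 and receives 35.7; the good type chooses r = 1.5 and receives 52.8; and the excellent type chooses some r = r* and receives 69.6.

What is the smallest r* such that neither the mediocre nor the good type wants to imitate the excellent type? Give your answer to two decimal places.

3.93

Mediocre type (on-path payoff 35.7) won't mimic when 35.7 ≥ 69.6 − 10.3·r*, i.e. r* ≥ 3.29.
Good type (on-path payoff 52.8 − 6.9×1.5 = 42.45) won't mimic when 42.45 ≥ 69.6 − 6.9·r*, i.e. r* ≥ 3.93.
Both must hold, so r* = max(3.29, 3.93) = 3.93. The good type's constraint binds.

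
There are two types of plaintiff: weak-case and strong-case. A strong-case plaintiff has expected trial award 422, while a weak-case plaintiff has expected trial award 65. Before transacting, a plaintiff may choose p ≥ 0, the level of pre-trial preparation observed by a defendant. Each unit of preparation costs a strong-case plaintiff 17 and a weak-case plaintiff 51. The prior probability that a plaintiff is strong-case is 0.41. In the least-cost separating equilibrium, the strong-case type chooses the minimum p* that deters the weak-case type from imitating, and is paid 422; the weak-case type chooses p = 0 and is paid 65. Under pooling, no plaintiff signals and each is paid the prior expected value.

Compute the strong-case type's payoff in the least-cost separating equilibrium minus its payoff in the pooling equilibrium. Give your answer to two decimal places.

Least-cost separating signal: p* solves 65 = 422 − 51·p*, so p* = (422 − 65)/51 = 7.
Strong-case type's separating payoff: 422 − 17 × p* = 422 − 17 × (422 − 65)/51 = 422 − 6069/51 = 303.
Pooling payoff: 0.41 × 422 + 0.59 × 65 = 211.37.
Difference: 303 − 211.37 = 91.63.
The strong-case type prefers to separate.

91.63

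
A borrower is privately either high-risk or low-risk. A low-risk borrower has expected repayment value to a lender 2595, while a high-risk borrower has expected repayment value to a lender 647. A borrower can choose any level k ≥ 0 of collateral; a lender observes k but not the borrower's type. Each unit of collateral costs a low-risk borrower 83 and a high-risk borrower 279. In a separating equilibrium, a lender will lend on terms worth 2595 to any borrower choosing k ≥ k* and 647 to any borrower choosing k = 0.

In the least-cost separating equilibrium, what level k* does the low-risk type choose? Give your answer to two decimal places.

6.98

A high-risk borrower choosing k = 0 receives 647.
Imitating at k* instead would pay 2595 at cost 279·k*, netting 2595 − 279·k*.
Indifference: 647 = 2595 − 279·k*, so k* = (2595 − 647) / 279 ≈ 6.98.
At k* the high-risk type's incentive constraint just binds; the low-risk type strictly prefers k* since its per-unit cost is lower.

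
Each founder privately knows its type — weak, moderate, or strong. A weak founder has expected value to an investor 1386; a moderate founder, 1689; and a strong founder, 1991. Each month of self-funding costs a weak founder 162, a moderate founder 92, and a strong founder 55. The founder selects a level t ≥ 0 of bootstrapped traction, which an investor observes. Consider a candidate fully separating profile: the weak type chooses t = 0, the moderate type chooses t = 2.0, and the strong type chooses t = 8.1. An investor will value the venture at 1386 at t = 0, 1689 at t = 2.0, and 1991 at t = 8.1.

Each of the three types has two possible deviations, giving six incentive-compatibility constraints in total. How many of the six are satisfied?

5

Strong (own payoff 1991 − 55×8.1 = 1545.5): to t=0 gives 1386 → no gain ✓; to t=2.0 gives 1689 − 55×2.0 = 1579 → profitable ✗.
Moderate (own payoff 1689 − 92×2.0 = 1505): to t=0 gives 1386 → no gain ✓; to t=8.1 gives 1991 − 92×8.1 = 1245.8 → no gain ✓.
Weak (own payoff 1386): to t=2.0 gives 1689 − 162×2.0 = 1365 → no gain ✓; to t=8.1 gives 1991 − 162×8.1 = 678.8 → no gain ✓.
5 of the 6 constraints hold; not an equilibrium.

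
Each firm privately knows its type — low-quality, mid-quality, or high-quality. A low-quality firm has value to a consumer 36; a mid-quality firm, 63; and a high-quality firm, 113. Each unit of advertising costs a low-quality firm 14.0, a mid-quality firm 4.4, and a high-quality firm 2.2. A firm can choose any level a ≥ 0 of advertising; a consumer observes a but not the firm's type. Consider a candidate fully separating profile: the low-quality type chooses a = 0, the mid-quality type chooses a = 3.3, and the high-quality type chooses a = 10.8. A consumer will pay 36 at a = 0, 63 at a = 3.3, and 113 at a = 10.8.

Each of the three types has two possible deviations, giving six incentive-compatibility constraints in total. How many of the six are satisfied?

Mid-quality (own payoff 63 − 4.4×3.3 = 48.48): to a=0 gives 36 → no gain ✓; to a=10.8 gives 113 − 4.4×10.8 = 65.48 → profitable ✗.
High-quality (own payoff 113 − 2.2×10.8 = 89.24): to a=0 gives 36 → no gain ✓; to a=3.3 gives 63 − 2.2×3.3 = 55.74 → no gain ✓.
Low-quality (own payoff 36): to a=3.3 gives 63 − 14.0×3.3 = 16.8 → no gain ✓; to a=10.8 gives 113 − 14.0×10.8 = -38.2 → no gain ✓.
5 of the 6 constraints hold; not an equilibrium.

5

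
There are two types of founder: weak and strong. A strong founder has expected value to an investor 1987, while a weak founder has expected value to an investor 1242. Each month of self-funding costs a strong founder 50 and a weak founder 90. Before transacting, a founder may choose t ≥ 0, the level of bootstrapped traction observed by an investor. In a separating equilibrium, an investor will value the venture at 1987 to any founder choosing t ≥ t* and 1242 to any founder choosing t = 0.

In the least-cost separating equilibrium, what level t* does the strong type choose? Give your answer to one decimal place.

A weak founder choosing t = 0 receives 1242.
Imitating at t* instead would pay 1987 at cost 90·t*, netting 1987 − 90·t*.
Indifference: 1242 = 1987 − 90·t*, so t* = (1987 − 1242) / 90 ≈ 8.3.
This is the weak type's binding incentive-compatibility constraint; any t ≥ 8.3 sustains separation on that side.

8.3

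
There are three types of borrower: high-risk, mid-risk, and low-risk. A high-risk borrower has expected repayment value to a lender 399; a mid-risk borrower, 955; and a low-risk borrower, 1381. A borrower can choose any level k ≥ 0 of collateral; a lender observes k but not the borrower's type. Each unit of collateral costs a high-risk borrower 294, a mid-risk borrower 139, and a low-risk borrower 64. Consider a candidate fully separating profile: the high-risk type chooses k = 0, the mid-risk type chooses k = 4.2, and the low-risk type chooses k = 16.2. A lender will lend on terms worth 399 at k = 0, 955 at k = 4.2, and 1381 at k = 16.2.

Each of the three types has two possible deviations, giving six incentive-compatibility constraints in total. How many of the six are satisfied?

Low-risk (own payoff 1381 − 64×16.2 = 344.2): to k=0 gives 399 → profitable ✗; to k=4.2 gives 955 − 64×4.2 = 686.2 → profitable ✗.
Mid-risk (own payoff 955 − 139×4.2 = 371.2): to k=0 gives 399 → profitable ✗; to k=16.2 gives 1381 − 139×16.2 = -870.8 → no gain ✓.
High-risk (own payoff 399): to k=4.2 gives 955 − 294×4.2 = -279.8 → no gain ✓; to k=16.2 gives 1381 − 294×16.2 = -3381.8 → no gain ✓.
3 of the 6 constraints hold; not an equilibrium.

3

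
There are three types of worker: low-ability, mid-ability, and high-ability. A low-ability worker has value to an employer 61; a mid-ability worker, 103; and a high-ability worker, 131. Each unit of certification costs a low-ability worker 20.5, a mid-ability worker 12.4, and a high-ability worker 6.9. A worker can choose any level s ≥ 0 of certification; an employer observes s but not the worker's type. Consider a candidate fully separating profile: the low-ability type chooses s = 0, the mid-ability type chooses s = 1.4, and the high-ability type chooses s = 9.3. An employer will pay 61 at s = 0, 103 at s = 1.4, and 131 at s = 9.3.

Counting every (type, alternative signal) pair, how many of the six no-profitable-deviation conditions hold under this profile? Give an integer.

Mid-ability (own payoff 103 − 12.4×1.4 = 85.64): to s=0 gives 61 → no gain ✓; to s=9.3 gives 131 − 12.4×9.3 = 15.68 → no gain ✓.
Low-ability (own payoff 61): to s=1.4 gives 103 − 20.5×1.4 = 74.3 → profitable ✗; to s=9.3 gives 131 − 20.5×9.3 = -59.65 → no gain ✓.
High-ability (own payoff 131 − 6.9×9.3 = 66.83): to s=0 gives 61 → no gain ✓; to s=1.4 gives 103 − 6.9×1.4 = 93.34 → profitable ✗.
4 of the 6 constraints hold; not an equilibrium.

4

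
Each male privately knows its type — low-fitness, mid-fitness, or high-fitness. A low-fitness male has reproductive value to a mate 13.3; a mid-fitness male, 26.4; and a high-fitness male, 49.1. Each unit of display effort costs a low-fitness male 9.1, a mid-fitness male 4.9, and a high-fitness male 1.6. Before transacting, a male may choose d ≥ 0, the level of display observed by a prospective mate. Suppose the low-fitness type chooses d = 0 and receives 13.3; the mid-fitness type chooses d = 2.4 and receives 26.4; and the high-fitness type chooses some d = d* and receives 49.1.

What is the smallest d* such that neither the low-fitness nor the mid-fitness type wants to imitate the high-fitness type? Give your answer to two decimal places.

Low-fitness type (on-path payoff 13.3) won't mimic when 13.3 ≥ 49.1 − 9.1·d*, i.e. d* ≥ 3.93.
Mid-fitness type (on-path payoff 26.4 − 4.9×2.4 = 14.64) won't mimic when 14.64 ≥ 49.1 − 4.9·d*, i.e. d* ≥ 7.03.
Both must hold, so d* = max(3.93, 7.03) = 7.03. The mid-fitness type's constraint binds.

7.03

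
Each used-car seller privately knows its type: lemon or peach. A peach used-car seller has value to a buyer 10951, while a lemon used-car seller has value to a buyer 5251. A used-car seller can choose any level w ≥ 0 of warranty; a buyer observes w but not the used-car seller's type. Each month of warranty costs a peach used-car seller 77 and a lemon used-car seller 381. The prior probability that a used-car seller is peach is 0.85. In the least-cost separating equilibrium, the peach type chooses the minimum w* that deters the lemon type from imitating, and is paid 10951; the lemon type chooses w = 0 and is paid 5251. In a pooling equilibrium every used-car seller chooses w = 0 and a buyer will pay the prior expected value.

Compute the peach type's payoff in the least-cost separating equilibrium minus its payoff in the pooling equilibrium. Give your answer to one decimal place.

-297.0

Least-cost separating signal: w* solves 5251 = 10951 − 381·w*, so w* = (10951 − 5251)/381 ≈ 14.9606.
Peach type's separating payoff: 10951 − 77 × w* = 10951 − 77 × (10951 − 5251)/381 = 10951 − 438900/381 ≈ 9799.031.
Pooling payoff: 0.85 × 10951 + 0.15 × 5251 = 10096.
Difference: 9799.031 − 10096 = -296.969, i.e. -297.0 to one decimal place.
The peach type would prefer the pooling outcome.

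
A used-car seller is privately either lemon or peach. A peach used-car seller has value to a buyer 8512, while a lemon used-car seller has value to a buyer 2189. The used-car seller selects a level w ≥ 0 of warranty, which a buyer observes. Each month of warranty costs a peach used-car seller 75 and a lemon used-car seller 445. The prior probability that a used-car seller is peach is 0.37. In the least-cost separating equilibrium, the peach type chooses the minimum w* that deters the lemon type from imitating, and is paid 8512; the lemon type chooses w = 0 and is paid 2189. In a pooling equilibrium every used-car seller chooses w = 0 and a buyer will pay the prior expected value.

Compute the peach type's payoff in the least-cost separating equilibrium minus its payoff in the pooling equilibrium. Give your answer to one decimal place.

2917.8

Least-cost separating signal: w* solves 2189 = 8512 − 445·w*, so w* = (8512 − 2189)/445 ≈ 14.2090.
Peach type's separating payoff: 8512 − 75 × w* = 8512 − 75 × (8512 − 2189)/445 = 8512 − 474225/445 ≈ 7446.326.
Pooling payoff: 0.37 × 8512 + 0.63 × 2189 = 4528.51.
Difference: 7446.326 − 4528.51 = 2917.816, i.e. 2917.8 to one decimal place.
The peach type prefers to separate.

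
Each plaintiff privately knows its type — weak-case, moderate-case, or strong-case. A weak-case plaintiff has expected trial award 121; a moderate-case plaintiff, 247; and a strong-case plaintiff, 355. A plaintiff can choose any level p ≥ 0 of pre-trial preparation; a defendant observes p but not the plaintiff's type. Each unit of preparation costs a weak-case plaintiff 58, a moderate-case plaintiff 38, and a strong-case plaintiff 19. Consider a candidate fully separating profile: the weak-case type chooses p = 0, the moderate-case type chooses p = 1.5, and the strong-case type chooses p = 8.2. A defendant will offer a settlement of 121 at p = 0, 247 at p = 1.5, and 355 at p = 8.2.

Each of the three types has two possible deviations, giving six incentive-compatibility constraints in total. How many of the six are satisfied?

Moderate-case (own payoff 247 − 38×1.5 = 190): to p=0 gives 121 → no gain ✓; to p=8.2 gives 355 − 38×8.2 = 43.4 → no gain ✓.
Weak-case (own payoff 121): to p=1.5 gives 247 − 58×1.5 = 160 → profitable ✗; to p=8.2 gives 355 − 58×8.2 = -120.6 → no gain ✓.
Strong-case (own payoff 355 − 19×8.2 = 199.2): to p=0 gives 121 → no gain ✓; to p=1.5 gives 247 − 19×1.5 = 218.5 → profitable ✗.
4 of the 6 constraints hold; not an equilibrium.

4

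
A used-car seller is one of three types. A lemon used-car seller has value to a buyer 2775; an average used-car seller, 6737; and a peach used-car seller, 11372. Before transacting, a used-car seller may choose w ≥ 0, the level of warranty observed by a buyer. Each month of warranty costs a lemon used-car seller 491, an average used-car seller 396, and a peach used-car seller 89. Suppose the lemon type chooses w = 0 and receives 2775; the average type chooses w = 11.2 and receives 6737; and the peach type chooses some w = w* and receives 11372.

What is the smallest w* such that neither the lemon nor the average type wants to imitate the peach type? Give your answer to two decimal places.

22.90

Lemon type (on-path payoff 2775) won't mimic when 2775 ≥ 11372 − 491·w*, i.e. w* ≥ 17.51.
Average type (on-path payoff 6737 − 396×11.2 = 2301.8) won't mimic when 2301.8 ≥ 11372 − 396·w*, i.e. w* ≥ 22.90.
Both must hold, so w* = max(17.51, 22.90) = 22.90. The average type's constraint binds.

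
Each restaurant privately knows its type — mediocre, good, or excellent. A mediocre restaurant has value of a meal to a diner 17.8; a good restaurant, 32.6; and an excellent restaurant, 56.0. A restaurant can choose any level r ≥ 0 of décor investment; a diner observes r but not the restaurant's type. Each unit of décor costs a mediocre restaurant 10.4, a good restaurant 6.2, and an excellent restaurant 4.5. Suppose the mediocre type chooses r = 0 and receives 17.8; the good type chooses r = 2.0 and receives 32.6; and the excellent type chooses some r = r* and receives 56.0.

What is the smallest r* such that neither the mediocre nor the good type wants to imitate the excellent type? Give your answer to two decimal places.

Mediocre type (on-path payoff 17.8) won't mimic when 17.8 ≥ 56.0 − 10.4·r*, i.e. r* ≥ 3.67.
Good type (on-path payoff 32.6 − 6.2×2.0 = 20.2) won't mimic when 20.2 ≥ 56.0 − 6.2·r*, i.e. r* ≥ 5.77.
Both must hold, so r* = max(3.67, 5.77) = 5.77. The good type's constraint binds.

5.77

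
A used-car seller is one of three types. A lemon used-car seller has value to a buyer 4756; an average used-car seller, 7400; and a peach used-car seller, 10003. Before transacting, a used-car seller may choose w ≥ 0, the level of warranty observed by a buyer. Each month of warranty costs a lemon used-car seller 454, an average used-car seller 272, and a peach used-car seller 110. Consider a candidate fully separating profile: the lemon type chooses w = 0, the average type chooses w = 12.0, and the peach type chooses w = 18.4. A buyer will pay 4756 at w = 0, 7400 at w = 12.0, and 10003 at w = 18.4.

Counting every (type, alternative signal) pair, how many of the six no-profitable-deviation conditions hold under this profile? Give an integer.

Lemon (own payoff 4756): to w=12.0 gives 7400 − 454×12.0 = 1952 → no gain ✓; to w=18.4 gives 10003 − 454×18.4 = 1649.4 → no gain ✓.
Peach (own payoff 10003 − 110×18.4 = 7979): to w=0 gives 4756 → no gain ✓; to w=12.0 gives 7400 − 110×12.0 = 6080 → no gain ✓.
Average (own payoff 7400 − 272×12.0 = 4136): to w=0 gives 4756 → profitable ✗; to w=18.4 gives 10003 − 272×18.4 = 4998.2 → profitable ✗.
4 of the 6 constraints hold; not an equilibrium.

4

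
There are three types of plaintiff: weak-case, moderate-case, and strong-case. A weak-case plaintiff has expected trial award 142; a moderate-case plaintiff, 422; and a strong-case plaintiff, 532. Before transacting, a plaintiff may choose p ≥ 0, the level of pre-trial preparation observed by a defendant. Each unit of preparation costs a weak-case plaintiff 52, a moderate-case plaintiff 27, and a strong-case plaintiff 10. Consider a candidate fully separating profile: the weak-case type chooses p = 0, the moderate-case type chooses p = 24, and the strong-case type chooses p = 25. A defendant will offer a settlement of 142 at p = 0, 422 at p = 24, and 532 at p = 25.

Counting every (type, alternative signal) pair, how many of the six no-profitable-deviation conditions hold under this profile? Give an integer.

Moderate-case (own payoff 422 − 27×24 = -226): to p=0 gives 142 → profitable ✗; to p=25 gives 532 − 27×25 = -143 → profitable ✗.
Strong-case (own payoff 532 − 10×25 = 282): to p=0 gives 142 → no gain ✓; to p=24 gives 422 − 10×24 = 182 → no gain ✓.
Weak-case (own payoff 142): to p=24 gives 422 − 52×24 = -826 → no gain ✓; to p=25 gives 532 − 52×25 = -768 → no gain ✓.
4 of the 6 constraints hold; not an equilibrium.

4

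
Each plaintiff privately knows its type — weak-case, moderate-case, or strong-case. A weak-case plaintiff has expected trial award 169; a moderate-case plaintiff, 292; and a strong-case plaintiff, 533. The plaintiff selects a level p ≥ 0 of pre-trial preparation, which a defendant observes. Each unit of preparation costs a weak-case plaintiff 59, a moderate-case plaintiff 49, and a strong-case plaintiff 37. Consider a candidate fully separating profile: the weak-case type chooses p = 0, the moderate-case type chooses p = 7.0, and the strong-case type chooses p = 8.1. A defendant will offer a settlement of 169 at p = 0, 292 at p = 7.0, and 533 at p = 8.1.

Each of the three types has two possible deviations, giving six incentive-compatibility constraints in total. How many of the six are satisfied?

4

Strong-case (own payoff 533 − 37×8.1 = 233.3): to p=0 gives 169 → no gain ✓; to p=7.0 gives 292 − 37×7.0 = 33 → no gain ✓.
Moderate-case (own payoff 292 − 49×7.0 = -51): to p=0 gives 169 → profitable ✗; to p=8.1 gives 533 − 49×8.1 = 136.1 → profitable ✗.
Weak-case (own payoff 169): to p=7.0 gives 292 − 59×7.0 = -121 → no gain ✓; to p=8.1 gives 533 − 59×8.1 = 55.1 → no gain ✓.
4 of the 6 constraints hold; not an equilibrium.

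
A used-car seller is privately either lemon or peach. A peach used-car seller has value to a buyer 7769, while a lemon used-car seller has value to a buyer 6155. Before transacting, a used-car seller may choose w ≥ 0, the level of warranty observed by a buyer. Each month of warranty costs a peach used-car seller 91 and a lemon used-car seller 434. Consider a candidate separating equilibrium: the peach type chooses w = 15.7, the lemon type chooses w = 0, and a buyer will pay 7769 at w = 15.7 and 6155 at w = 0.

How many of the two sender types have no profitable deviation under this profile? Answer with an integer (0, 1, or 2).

2

Lemon type: stay at 0 → 6155; mimic → 7769 − 434 × 15.7 = 955.2. IC holds (6155 ≥ 955.2).
Peach type: signal → 7769 − 91 × 15.7 = 6340.3; deviate to 0 → 6155. IC holds (6340.3 ≥ 6155).
2 of 2 constraints hold, so this is a separating equilibrium.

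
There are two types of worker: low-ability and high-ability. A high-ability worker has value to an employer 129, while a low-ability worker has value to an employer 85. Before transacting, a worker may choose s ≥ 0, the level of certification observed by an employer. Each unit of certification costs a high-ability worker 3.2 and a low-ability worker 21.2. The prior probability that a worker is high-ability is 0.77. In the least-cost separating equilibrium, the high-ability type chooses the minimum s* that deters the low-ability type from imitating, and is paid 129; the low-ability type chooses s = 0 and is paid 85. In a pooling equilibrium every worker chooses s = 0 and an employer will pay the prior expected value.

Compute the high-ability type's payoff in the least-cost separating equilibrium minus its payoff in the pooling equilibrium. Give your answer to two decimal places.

3.48

Least-cost separating signal: s* solves 85 = 129 − 21.2·s*, so s* = (129 − 85)/21.2 ≈ 2.0755.
High-ability type's separating payoff: 129 − 3.2 × s* = 129 − 3.2 × (129 − 85)/21.2 = 129 − 140.8/21.2 ≈ 122.3585.
Pooling payoff: 0.77 × 129 + 0.23 × 85 = 118.88.
Difference: 122.3585 − 118.88 = 3.4785, i.e. 3.48 to two decimal places.
The high-ability type prefers to separate.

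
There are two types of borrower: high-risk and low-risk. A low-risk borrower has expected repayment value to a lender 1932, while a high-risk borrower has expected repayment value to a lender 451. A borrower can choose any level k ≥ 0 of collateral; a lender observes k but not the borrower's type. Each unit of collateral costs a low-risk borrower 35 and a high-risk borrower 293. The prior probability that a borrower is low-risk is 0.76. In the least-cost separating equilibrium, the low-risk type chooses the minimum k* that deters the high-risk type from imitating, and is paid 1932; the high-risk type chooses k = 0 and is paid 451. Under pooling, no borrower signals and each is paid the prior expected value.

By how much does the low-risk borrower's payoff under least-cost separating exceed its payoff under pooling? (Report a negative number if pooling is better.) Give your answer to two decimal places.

Least-cost separating signal: k* solves 451 = 1932 − 293·k*, so k* = (1932 − 451)/293 ≈ 5.0546.
Low-risk type's separating payoff: 1932 − 35 × k* = 1932 − 35 × (1932 − 451)/293 = 1932 − 51835/293 ≈ 1755.0887.
Pooling payoff: 0.76 × 1932 + 0.24 × 451 = 1576.56.
Difference: 1755.0887 − 1576.56 = 178.5287, i.e. 178.53 to two decimal places.
The low-risk type prefers to separate.

178.53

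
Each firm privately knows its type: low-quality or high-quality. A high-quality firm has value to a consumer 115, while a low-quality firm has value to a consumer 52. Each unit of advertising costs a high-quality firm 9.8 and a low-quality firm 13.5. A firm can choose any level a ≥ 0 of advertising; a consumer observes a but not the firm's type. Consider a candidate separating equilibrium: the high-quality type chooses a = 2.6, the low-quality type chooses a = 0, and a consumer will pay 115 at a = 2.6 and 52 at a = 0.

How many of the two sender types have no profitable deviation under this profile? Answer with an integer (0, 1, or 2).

High-quality type: signal → 115 − 9.8 × 2.6 = 89.52; deviate to 0 → 52. IC holds (89.52 ≥ 52).
Low-quality type: stay at 0 → 52; mimic → 115 − 13.5 × 2.6 = 79.9. IC fails (52 < 79.9).
1 of 2 constraints hold, so this profile is not an equilibrium.

1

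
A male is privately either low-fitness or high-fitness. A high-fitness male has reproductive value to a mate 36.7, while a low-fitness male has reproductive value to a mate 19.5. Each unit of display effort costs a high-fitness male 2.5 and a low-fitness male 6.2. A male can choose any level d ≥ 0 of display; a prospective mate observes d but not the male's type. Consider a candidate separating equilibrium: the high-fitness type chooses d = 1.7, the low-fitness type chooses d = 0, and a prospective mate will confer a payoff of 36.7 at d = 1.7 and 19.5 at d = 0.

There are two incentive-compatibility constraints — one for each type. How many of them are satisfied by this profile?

1

Low-fitness type: stay at 0 → 19.5; mimic → 36.7 − 6.2 × 1.7 = 26.16. IC fails (19.5 < 26.16).
High-fitness type: signal → 36.7 − 2.5 × 1.7 = 32.45; deviate to 0 → 19.5. IC holds (32.45 ≥ 19.5).
1 of 2 constraints hold, so this profile is not an equilibrium.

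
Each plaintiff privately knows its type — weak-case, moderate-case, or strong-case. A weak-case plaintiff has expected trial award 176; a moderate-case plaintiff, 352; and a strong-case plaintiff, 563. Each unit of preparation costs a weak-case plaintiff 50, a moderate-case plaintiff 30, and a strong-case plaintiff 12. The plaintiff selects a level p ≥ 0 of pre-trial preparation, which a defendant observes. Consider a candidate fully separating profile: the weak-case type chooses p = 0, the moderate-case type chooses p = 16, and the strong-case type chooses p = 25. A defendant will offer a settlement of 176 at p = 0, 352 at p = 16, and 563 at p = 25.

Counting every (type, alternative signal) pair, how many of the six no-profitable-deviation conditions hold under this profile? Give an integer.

Moderate-case (own payoff 352 − 30×16 = -128): to p=0 gives 176 → profitable ✗; to p=25 gives 563 − 30×25 = -187 → no gain ✓.
Weak-case (own payoff 176): to p=16 gives 352 − 50×16 = -448 → no gain ✓; to p=25 gives 563 − 50×25 = -687 → no gain ✓.
Strong-case (own payoff 563 − 12×25 = 263): to p=0 gives 176 → no gain ✓; to p=16 gives 352 − 12×16 = 160 → no gain ✓.
5 of the 6 constraints hold; not an equilibrium.

5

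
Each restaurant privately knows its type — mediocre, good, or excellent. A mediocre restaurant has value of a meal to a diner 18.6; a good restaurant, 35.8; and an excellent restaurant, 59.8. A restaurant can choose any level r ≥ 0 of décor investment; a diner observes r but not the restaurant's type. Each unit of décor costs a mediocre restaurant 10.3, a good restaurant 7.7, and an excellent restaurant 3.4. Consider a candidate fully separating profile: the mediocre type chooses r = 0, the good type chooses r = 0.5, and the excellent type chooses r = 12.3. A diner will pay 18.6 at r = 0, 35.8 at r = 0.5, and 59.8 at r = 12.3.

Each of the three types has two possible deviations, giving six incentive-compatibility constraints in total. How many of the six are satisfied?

Mediocre (own payoff 18.6): to r=0.5 gives 35.8 − 10.3×0.5 = 30.65 → profitable ✗; to r=12.3 gives 59.8 − 10.3×12.3 = -66.89 → no gain ✓.
Good (own payoff 35.8 − 7.7×0.5 = 31.95): to r=0 gives 18.6 → no gain ✓; to r=12.3 gives 59.8 − 7.7×12.3 = -34.91 → no gain ✓.
Excellent (own payoff 59.8 − 3.4×12.3 = 17.98): to r=0 gives 18.6 → profitable ✗; to r=0.5 gives 35.8 − 3.4×0.5 = 34.1 → profitable ✗.
3 of the 6 constraints hold; not an equilibrium.

3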